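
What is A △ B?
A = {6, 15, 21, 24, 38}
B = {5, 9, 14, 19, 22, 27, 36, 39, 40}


Set A = {6, 15, 21, 24, 38}
Set B = {5, 9, 14, 19, 22, 27, 36, 39, 40}
A △ B = (A \ B) ∪ (B \ A)
Elements in A but not B: {6, 15, 21, 24, 38}
Elements in B but not A: {5, 9, 14, 19, 22, 27, 36, 39, 40}
A △ B = {5, 6, 9, 14, 15, 19, 21, 22, 24, 27, 36, 38, 39, 40}

{5, 6, 9, 14, 15, 19, 21, 22, 24, 27, 36, 38, 39, 40}


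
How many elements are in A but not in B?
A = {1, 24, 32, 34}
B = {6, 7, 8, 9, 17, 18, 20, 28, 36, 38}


Set A = {1, 24, 32, 34}
Set B = {6, 7, 8, 9, 17, 18, 20, 28, 36, 38}
A \ B = {1, 24, 32, 34}
|A \ B| = 4

4


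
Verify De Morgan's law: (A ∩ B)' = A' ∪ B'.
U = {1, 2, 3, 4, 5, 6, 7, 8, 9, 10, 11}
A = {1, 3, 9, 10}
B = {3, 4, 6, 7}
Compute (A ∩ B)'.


U = {1, 2, 3, 4, 5, 6, 7, 8, 9, 10, 11}
A = {1, 3, 9, 10}, B = {3, 4, 6, 7}
A ∩ B = {3}
(A ∩ B)' = U \ (A ∩ B) = {1, 2, 4, 5, 6, 7, 8, 9, 10, 11}
Verification via A' ∪ B': A' = {2, 4, 5, 6, 7, 8, 11}, B' = {1, 2, 5, 8, 9, 10, 11}
A' ∪ B' = {1, 2, 4, 5, 6, 7, 8, 9, 10, 11} ✓

{1, 2, 4, 5, 6, 7, 8, 9, 10, 11}


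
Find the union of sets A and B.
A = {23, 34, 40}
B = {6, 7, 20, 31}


Set A = {23, 34, 40}
Set B = {6, 7, 20, 31}
A ∪ B includes all elements in either set.
Elements from A: {23, 34, 40}
Elements from B not already included: {6, 7, 20, 31}
A ∪ B = {6, 7, 20, 23, 31, 34, 40}

{6, 7, 20, 23, 31, 34, 40}


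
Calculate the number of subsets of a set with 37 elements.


The set has 37 elements.
The power set contains all possible subsets.
|P(A)| = 2^|A| = 2^37 = 137438953472

137438953472


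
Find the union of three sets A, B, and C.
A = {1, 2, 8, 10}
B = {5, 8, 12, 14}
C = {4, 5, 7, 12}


Set A = {1, 2, 8, 10}
Set B = {5, 8, 12, 14}
Set C = {4, 5, 7, 12}
First, A ∪ B = {1, 2, 5, 8, 10, 12, 14}
Then, (A ∪ B) ∪ C = {1, 2, 4, 5, 7, 8, 10, 12, 14}

{1, 2, 4, 5, 7, 8, 10, 12, 14}


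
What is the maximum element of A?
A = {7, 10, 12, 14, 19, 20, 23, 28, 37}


Set A = {7, 10, 12, 14, 19, 20, 23, 28, 37}
Elements in ascending order: 7, 10, 12, 14, 19, 20, 23, 28, 37
The largest element is 37.

37


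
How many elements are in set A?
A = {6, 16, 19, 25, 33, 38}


Set A = {6, 16, 19, 25, 33, 38}
Listing elements: 6, 16, 19, 25, 33, 38
Counting: 6 elements
|A| = 6

6


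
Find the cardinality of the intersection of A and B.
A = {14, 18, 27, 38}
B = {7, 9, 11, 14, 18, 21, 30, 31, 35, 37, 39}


Set A = {14, 18, 27, 38}
Set B = {7, 9, 11, 14, 18, 21, 30, 31, 35, 37, 39}
A ∩ B = {14, 18}
|A ∩ B| = 2

2


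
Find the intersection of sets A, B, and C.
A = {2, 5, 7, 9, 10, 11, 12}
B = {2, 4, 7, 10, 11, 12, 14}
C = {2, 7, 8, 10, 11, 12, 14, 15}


Set A = {2, 5, 7, 9, 10, 11, 12}
Set B = {2, 4, 7, 10, 11, 12, 14}
Set C = {2, 7, 8, 10, 11, 12, 14, 15}
First, A ∩ B = {2, 7, 10, 11, 12}
Then, (A ∩ B) ∩ C = {2, 7, 10, 11, 12}

{2, 7, 10, 11, 12}


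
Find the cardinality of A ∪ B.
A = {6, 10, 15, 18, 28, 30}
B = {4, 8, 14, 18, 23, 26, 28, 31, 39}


Set A = {6, 10, 15, 18, 28, 30}, |A| = 6
Set B = {4, 8, 14, 18, 23, 26, 28, 31, 39}, |B| = 9
A ∩ B = {18, 28}, |A ∩ B| = 2
|A ∪ B| = |A| + |B| - |A ∩ B| = 6 + 9 - 2 = 13

13


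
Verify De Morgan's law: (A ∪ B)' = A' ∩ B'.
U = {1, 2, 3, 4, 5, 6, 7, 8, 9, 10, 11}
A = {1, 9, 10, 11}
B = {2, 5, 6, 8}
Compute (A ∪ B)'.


U = {1, 2, 3, 4, 5, 6, 7, 8, 9, 10, 11}
A = {1, 9, 10, 11}, B = {2, 5, 6, 8}
A ∪ B = {1, 2, 5, 6, 8, 9, 10, 11}
(A ∪ B)' = U \ (A ∪ B) = {3, 4, 7}
Verification via A' ∩ B': A' = {2, 3, 4, 5, 6, 7, 8}, B' = {1, 3, 4, 7, 9, 10, 11}
A' ∩ B' = {3, 4, 7} ✓

{3, 4, 7}


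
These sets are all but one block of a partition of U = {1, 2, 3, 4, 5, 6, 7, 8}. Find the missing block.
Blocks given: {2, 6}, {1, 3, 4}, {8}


U = {1, 2, 3, 4, 5, 6, 7, 8}
Shown blocks: {2, 6}, {1, 3, 4}, {8}
A partition's blocks are pairwise disjoint and cover U, so the missing block = U \ (union of shown blocks).
Union of shown blocks: {1, 2, 3, 4, 6, 8}
Missing block = U \ (union) = {5, 7}

{5, 7}


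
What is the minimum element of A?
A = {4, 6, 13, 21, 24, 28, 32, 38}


Set A = {4, 6, 13, 21, 24, 28, 32, 38}
Elements in ascending order: 4, 6, 13, 21, 24, 28, 32, 38
The smallest element is 4.

4


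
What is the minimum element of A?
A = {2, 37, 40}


Set A = {2, 37, 40}
Elements in ascending order: 2, 37, 40
The smallest element is 2.

2


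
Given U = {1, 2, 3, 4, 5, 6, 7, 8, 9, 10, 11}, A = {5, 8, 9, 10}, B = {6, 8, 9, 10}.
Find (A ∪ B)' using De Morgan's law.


U = {1, 2, 3, 4, 5, 6, 7, 8, 9, 10, 11}
A = {5, 8, 9, 10}, B = {6, 8, 9, 10}
A ∪ B = {5, 6, 8, 9, 10}
(A ∪ B)' = U \ (A ∪ B) = {1, 2, 3, 4, 7, 11}
Verification via A' ∩ B': A' = {1, 2, 3, 4, 6, 7, 11}, B' = {1, 2, 3, 4, 5, 7, 11}
A' ∩ B' = {1, 2, 3, 4, 7, 11} ✓

{1, 2, 3, 4, 7, 11}


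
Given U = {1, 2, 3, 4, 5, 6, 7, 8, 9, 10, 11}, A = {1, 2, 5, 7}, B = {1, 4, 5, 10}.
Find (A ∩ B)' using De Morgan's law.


U = {1, 2, 3, 4, 5, 6, 7, 8, 9, 10, 11}
A = {1, 2, 5, 7}, B = {1, 4, 5, 10}
A ∩ B = {1, 5}
(A ∩ B)' = U \ (A ∩ B) = {2, 3, 4, 6, 7, 8, 9, 10, 11}
Verification via A' ∪ B': A' = {3, 4, 6, 8, 9, 10, 11}, B' = {2, 3, 6, 7, 8, 9, 11}
A' ∪ B' = {2, 3, 4, 6, 7, 8, 9, 10, 11} ✓

{2, 3, 4, 6, 7, 8, 9, 10, 11}


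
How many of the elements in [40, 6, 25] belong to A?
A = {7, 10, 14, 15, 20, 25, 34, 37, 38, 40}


Set A = {7, 10, 14, 15, 20, 25, 34, 37, 38, 40}
Candidates: [40, 6, 25]
Check each candidate:
40 ∈ A, 6 ∉ A, 25 ∈ A
Count of candidates in A: 2

2


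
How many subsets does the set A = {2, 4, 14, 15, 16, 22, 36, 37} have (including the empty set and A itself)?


Set A = {2, 4, 14, 15, 16, 22, 36, 37}
|A| = 8
The power set P(A) contains all subsets of A.
|P(A)| = 2^|A| = 2^8 = 256

256


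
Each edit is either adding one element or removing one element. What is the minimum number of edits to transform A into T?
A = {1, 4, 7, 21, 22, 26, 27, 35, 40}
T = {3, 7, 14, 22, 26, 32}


Set A = {1, 4, 7, 21, 22, 26, 27, 35, 40}
Set T = {3, 7, 14, 22, 26, 32}
Elements to remove from A (in A, not in T): {1, 4, 21, 27, 35, 40} → 6 removals
Elements to add to A (in T, not in A): {3, 14, 32} → 3 additions
Total edits = 6 + 3 = 9

9


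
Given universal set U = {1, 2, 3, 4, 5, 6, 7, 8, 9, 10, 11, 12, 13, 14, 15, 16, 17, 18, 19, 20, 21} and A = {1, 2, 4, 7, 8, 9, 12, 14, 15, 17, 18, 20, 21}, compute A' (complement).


Universal set U = {1, 2, 3, 4, 5, 6, 7, 8, 9, 10, 11, 12, 13, 14, 15, 16, 17, 18, 19, 20, 21}
Set A = {1, 2, 4, 7, 8, 9, 12, 14, 15, 17, 18, 20, 21}
A' = U \ A = elements in U but not in A
Checking each element of U:
1 (in A, exclude), 2 (in A, exclude), 3 (not in A, include), 4 (in A, exclude), 5 (not in A, include), 6 (not in A, include), 7 (in A, exclude), 8 (in A, exclude), 9 (in A, exclude), 10 (not in A, include), 11 (not in A, include), 12 (in A, exclude), 13 (not in A, include), 14 (in A, exclude), 15 (in A, exclude), 16 (not in A, include), 17 (in A, exclude), 18 (in A, exclude), 19 (not in A, include), 20 (in A, exclude), 21 (in A, exclude)
A' = {3, 5, 6, 10, 11, 13, 16, 19}

{3, 5, 6, 10, 11, 13, 16, 19}


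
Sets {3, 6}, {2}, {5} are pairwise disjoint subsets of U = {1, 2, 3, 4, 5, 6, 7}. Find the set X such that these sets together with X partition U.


U = {1, 2, 3, 4, 5, 6, 7}
Shown blocks: {3, 6}, {2}, {5}
A partition's blocks are pairwise disjoint and cover U, so the missing block = U \ (union of shown blocks).
Union of shown blocks: {2, 3, 5, 6}
Missing block = U \ (union) = {1, 4, 7}

{1, 4, 7}


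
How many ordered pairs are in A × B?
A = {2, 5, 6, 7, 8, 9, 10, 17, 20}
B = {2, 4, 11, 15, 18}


Set A = {2, 5, 6, 7, 8, 9, 10, 17, 20} has 9 elements.
Set B = {2, 4, 11, 15, 18} has 5 elements.
|A × B| = |A| × |B| = 9 × 5 = 45

45


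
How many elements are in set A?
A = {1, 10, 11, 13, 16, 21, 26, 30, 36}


Set A = {1, 10, 11, 13, 16, 21, 26, 30, 36}
Listing elements: 1, 10, 11, 13, 16, 21, 26, 30, 36
Counting: 9 elements
|A| = 9

9


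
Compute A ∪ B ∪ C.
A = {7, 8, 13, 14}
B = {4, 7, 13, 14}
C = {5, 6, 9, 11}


Set A = {7, 8, 13, 14}
Set B = {4, 7, 13, 14}
Set C = {5, 6, 9, 11}
First, A ∪ B = {4, 7, 8, 13, 14}
Then, (A ∪ B) ∪ C = {4, 5, 6, 7, 8, 9, 11, 13, 14}

{4, 5, 6, 7, 8, 9, 11, 13, 14}


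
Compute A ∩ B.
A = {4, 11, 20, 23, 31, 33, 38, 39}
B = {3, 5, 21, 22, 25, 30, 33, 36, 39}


Set A = {4, 11, 20, 23, 31, 33, 38, 39}
Set B = {3, 5, 21, 22, 25, 30, 33, 36, 39}
A ∩ B includes only elements in both sets.
Check each element of A against B:
4 ✗, 11 ✗, 20 ✗, 23 ✗, 31 ✗, 33 ✓, 38 ✗, 39 ✓
A ∩ B = {33, 39}

{33, 39}


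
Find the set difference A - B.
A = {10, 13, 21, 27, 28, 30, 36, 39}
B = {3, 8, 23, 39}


Set A = {10, 13, 21, 27, 28, 30, 36, 39}
Set B = {3, 8, 23, 39}
A \ B includes elements in A that are not in B.
Check each element of A:
10 (not in B, keep), 13 (not in B, keep), 21 (not in B, keep), 27 (not in B, keep), 28 (not in B, keep), 30 (not in B, keep), 36 (not in B, keep), 39 (in B, remove)
A \ B = {10, 13, 21, 27, 28, 30, 36}

{10, 13, 21, 27, 28, 30, 36}


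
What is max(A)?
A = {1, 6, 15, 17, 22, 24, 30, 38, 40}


Set A = {1, 6, 15, 17, 22, 24, 30, 38, 40}
Elements in ascending order: 1, 6, 15, 17, 22, 24, 30, 38, 40
The largest element is 40.

40


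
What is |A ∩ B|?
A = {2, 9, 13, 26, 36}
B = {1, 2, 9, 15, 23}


Set A = {2, 9, 13, 26, 36}
Set B = {1, 2, 9, 15, 23}
A ∩ B = {2, 9}
|A ∩ B| = 2

2


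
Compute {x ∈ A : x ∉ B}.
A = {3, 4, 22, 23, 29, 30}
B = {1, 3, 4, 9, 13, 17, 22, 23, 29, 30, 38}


Set A = {3, 4, 22, 23, 29, 30}
Set B = {1, 3, 4, 9, 13, 17, 22, 23, 29, 30, 38}
Check each element of A against B:
3 ∈ B, 4 ∈ B, 22 ∈ B, 23 ∈ B, 29 ∈ B, 30 ∈ B
Elements of A not in B: {}

{}


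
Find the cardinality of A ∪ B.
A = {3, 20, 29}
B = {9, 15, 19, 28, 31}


Set A = {3, 20, 29}, |A| = 3
Set B = {9, 15, 19, 28, 31}, |B| = 5
A ∩ B = {}, |A ∩ B| = 0
|A ∪ B| = |A| + |B| - |A ∩ B| = 3 + 5 - 0 = 8

8


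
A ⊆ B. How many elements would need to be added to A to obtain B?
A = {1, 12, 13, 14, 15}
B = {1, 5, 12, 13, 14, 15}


Set A = {1, 12, 13, 14, 15}, |A| = 5
Set B = {1, 5, 12, 13, 14, 15}, |B| = 6
Since A ⊆ B: B \ A = {5}
|B| - |A| = 6 - 5 = 1

1


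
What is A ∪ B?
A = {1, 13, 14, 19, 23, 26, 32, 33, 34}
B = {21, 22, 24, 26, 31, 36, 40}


Set A = {1, 13, 14, 19, 23, 26, 32, 33, 34}
Set B = {21, 22, 24, 26, 31, 36, 40}
A ∪ B includes all elements in either set.
Elements from A: {1, 13, 14, 19, 23, 26, 32, 33, 34}
Elements from B not already included: {21, 22, 24, 31, 36, 40}
A ∪ B = {1, 13, 14, 19, 21, 22, 23, 24, 26, 31, 32, 33, 34, 36, 40}

{1, 13, 14, 19, 21, 22, 23, 24, 26, 31, 32, 33, 34, 36, 40}


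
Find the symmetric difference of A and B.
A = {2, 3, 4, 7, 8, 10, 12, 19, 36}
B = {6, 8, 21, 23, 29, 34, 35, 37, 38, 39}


Set A = {2, 3, 4, 7, 8, 10, 12, 19, 36}
Set B = {6, 8, 21, 23, 29, 34, 35, 37, 38, 39}
A △ B = (A \ B) ∪ (B \ A)
Elements in A but not B: {2, 3, 4, 7, 10, 12, 19, 36}
Elements in B but not A: {6, 21, 23, 29, 34, 35, 37, 38, 39}
A △ B = {2, 3, 4, 6, 7, 10, 12, 19, 21, 23, 29, 34, 35, 36, 37, 38, 39}

{2, 3, 4, 6, 7, 10, 12, 19, 21, 23, 29, 34, 35, 36, 37, 38, 39}


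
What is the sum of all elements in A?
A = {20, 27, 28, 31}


Set A = {20, 27, 28, 31}
Sum = 20 + 27 + 28 + 31 = 106

106


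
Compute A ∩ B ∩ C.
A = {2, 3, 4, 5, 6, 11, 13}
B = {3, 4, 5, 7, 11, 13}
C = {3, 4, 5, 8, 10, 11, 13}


Set A = {2, 3, 4, 5, 6, 11, 13}
Set B = {3, 4, 5, 7, 11, 13}
Set C = {3, 4, 5, 8, 10, 11, 13}
First, A ∩ B = {3, 4, 5, 11, 13}
Then, (A ∩ B) ∩ C = {3, 4, 5, 11, 13}

{3, 4, 5, 11, 13}


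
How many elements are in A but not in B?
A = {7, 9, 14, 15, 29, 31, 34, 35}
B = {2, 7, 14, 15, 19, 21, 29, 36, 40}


Set A = {7, 9, 14, 15, 29, 31, 34, 35}
Set B = {2, 7, 14, 15, 19, 21, 29, 36, 40}
A \ B = {9, 31, 34, 35}
|A \ B| = 4

4


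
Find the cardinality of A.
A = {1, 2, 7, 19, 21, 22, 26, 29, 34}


Set A = {1, 2, 7, 19, 21, 22, 26, 29, 34}
Listing elements: 1, 2, 7, 19, 21, 22, 26, 29, 34
Counting: 9 elements
|A| = 9

9


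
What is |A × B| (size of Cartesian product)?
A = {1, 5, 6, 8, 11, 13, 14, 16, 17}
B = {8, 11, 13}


Set A = {1, 5, 6, 8, 11, 13, 14, 16, 17} has 9 elements.
Set B = {8, 11, 13} has 3 elements.
|A × B| = |A| × |B| = 9 × 3 = 27

27


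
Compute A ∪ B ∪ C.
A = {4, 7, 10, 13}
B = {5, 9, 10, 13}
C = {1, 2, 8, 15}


Set A = {4, 7, 10, 13}
Set B = {5, 9, 10, 13}
Set C = {1, 2, 8, 15}
First, A ∪ B = {4, 5, 7, 9, 10, 13}
Then, (A ∪ B) ∪ C = {1, 2, 4, 5, 7, 8, 9, 10, 13, 15}

{1, 2, 4, 5, 7, 8, 9, 10, 13, 15}


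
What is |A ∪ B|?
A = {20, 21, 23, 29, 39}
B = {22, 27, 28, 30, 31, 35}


Set A = {20, 21, 23, 29, 39}, |A| = 5
Set B = {22, 27, 28, 30, 31, 35}, |B| = 6
A ∩ B = {}, |A ∩ B| = 0
|A ∪ B| = |A| + |B| - |A ∩ B| = 5 + 6 - 0 = 11

11


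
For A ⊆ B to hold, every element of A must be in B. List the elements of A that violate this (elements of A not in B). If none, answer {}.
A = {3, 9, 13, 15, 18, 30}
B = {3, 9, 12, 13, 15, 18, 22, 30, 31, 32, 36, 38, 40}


Set A = {3, 9, 13, 15, 18, 30}
Set B = {3, 9, 12, 13, 15, 18, 22, 30, 31, 32, 36, 38, 40}
Check each element of A against B:
3 ∈ B, 9 ∈ B, 13 ∈ B, 15 ∈ B, 18 ∈ B, 30 ∈ B
Elements of A not in B: {}

{}


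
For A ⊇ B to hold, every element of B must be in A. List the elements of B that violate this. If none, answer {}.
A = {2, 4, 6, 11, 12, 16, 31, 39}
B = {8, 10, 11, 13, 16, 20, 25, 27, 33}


Set A = {2, 4, 6, 11, 12, 16, 31, 39}
Set B = {8, 10, 11, 13, 16, 20, 25, 27, 33}
Check each element of B against A:
8 ∉ A (include), 10 ∉ A (include), 11 ∈ A, 13 ∉ A (include), 16 ∈ A, 20 ∉ A (include), 25 ∉ A (include), 27 ∉ A (include), 33 ∉ A (include)
Elements of B not in A: {8, 10, 13, 20, 25, 27, 33}

{8, 10, 13, 20, 25, 27, 33}


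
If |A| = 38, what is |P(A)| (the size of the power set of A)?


The set has 38 elements.
The power set contains all possible subsets.
|P(A)| = 2^|A| = 2^38 = 274877906944

274877906944


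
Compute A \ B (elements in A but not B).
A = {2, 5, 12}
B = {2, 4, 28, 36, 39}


Set A = {2, 5, 12}
Set B = {2, 4, 28, 36, 39}
A \ B includes elements in A that are not in B.
Check each element of A:
2 (in B, remove), 5 (not in B, keep), 12 (not in B, keep)
A \ B = {5, 12}

{5, 12}


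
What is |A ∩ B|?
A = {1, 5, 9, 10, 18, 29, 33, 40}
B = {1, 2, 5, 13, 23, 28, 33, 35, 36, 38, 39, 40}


Set A = {1, 5, 9, 10, 18, 29, 33, 40}
Set B = {1, 2, 5, 13, 23, 28, 33, 35, 36, 38, 39, 40}
A ∩ B = {1, 5, 33, 40}
|A ∩ B| = 4

4


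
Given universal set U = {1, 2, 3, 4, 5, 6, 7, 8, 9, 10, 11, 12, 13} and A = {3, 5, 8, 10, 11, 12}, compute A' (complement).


Universal set U = {1, 2, 3, 4, 5, 6, 7, 8, 9, 10, 11, 12, 13}
Set A = {3, 5, 8, 10, 11, 12}
A' = U \ A = elements in U but not in A
Checking each element of U:
1 (not in A, include), 2 (not in A, include), 3 (in A, exclude), 4 (not in A, include), 5 (in A, exclude), 6 (not in A, include), 7 (not in A, include), 8 (in A, exclude), 9 (not in A, include), 10 (in A, exclude), 11 (in A, exclude), 12 (in A, exclude), 13 (not in A, include)
A' = {1, 2, 4, 6, 7, 9, 13}

{1, 2, 4, 6, 7, 9, 13}


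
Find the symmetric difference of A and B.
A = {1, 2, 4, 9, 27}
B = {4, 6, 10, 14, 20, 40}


Set A = {1, 2, 4, 9, 27}
Set B = {4, 6, 10, 14, 20, 40}
A △ B = (A \ B) ∪ (B \ A)
Elements in A but not B: {1, 2, 9, 27}
Elements in B but not A: {6, 10, 14, 20, 40}
A △ B = {1, 2, 6, 9, 10, 14, 20, 27, 40}

{1, 2, 6, 9, 10, 14, 20, 27, 40}


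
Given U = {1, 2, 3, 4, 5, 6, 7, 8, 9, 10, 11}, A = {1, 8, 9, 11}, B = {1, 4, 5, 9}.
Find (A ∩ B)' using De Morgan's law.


U = {1, 2, 3, 4, 5, 6, 7, 8, 9, 10, 11}
A = {1, 8, 9, 11}, B = {1, 4, 5, 9}
A ∩ B = {1, 9}
(A ∩ B)' = U \ (A ∩ B) = {2, 3, 4, 5, 6, 7, 8, 10, 11}
Verification via A' ∪ B': A' = {2, 3, 4, 5, 6, 7, 10}, B' = {2, 3, 6, 7, 8, 10, 11}
A' ∪ B' = {2, 3, 4, 5, 6, 7, 8, 10, 11} ✓

{2, 3, 4, 5, 6, 7, 8, 10, 11}


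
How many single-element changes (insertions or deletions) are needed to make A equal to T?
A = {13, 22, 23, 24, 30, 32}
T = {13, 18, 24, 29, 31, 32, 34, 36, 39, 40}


Set A = {13, 22, 23, 24, 30, 32}
Set T = {13, 18, 24, 29, 31, 32, 34, 36, 39, 40}
Elements to remove from A (in A, not in T): {22, 23, 30} → 3 removals
Elements to add to A (in T, not in A): {18, 29, 31, 34, 36, 39, 40} → 7 additions
Total edits = 3 + 7 = 10

10


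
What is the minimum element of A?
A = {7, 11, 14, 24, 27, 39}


Set A = {7, 11, 14, 24, 27, 39}
Elements in ascending order: 7, 11, 14, 24, 27, 39
The smallest element is 7.

7


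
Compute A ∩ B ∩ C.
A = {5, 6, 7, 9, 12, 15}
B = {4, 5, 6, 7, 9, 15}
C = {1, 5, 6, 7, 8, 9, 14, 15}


Set A = {5, 6, 7, 9, 12, 15}
Set B = {4, 5, 6, 7, 9, 15}
Set C = {1, 5, 6, 7, 8, 9, 14, 15}
First, A ∩ B = {5, 6, 7, 9, 15}
Then, (A ∩ B) ∩ C = {5, 6, 7, 9, 15}

{5, 6, 7, 9, 15}


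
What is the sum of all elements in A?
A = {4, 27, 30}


Set A = {4, 27, 30}
Sum = 4 + 27 + 30 = 61

61


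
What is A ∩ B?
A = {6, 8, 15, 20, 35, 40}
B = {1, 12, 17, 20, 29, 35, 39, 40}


Set A = {6, 8, 15, 20, 35, 40}
Set B = {1, 12, 17, 20, 29, 35, 39, 40}
A ∩ B includes only elements in both sets.
Check each element of A against B:
6 ✗, 8 ✗, 15 ✗, 20 ✓, 35 ✓, 40 ✓
A ∩ B = {20, 35, 40}

{20, 35, 40}


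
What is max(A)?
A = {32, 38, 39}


Set A = {32, 38, 39}
Elements in ascending order: 32, 38, 39
The largest element is 39.

39


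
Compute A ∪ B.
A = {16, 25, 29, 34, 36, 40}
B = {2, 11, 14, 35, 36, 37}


Set A = {16, 25, 29, 34, 36, 40}
Set B = {2, 11, 14, 35, 36, 37}
A ∪ B includes all elements in either set.
Elements from A: {16, 25, 29, 34, 36, 40}
Elements from B not already included: {2, 11, 14, 35, 37}
A ∪ B = {2, 11, 14, 16, 25, 29, 34, 35, 36, 37, 40}

{2, 11, 14, 16, 25, 29, 34, 35, 36, 37, 40}


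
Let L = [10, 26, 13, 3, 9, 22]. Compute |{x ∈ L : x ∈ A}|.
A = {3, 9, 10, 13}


Set A = {3, 9, 10, 13}
Candidates: [10, 26, 13, 3, 9, 22]
Check each candidate:
10 ∈ A, 26 ∉ A, 13 ∈ A, 3 ∈ A, 9 ∈ A, 22 ∉ A
Count of candidates in A: 4

4


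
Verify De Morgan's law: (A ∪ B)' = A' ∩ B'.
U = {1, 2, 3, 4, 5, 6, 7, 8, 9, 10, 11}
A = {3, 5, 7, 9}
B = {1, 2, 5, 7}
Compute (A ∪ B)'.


U = {1, 2, 3, 4, 5, 6, 7, 8, 9, 10, 11}
A = {3, 5, 7, 9}, B = {1, 2, 5, 7}
A ∪ B = {1, 2, 3, 5, 7, 9}
(A ∪ B)' = U \ (A ∪ B) = {4, 6, 8, 10, 11}
Verification via A' ∩ B': A' = {1, 2, 4, 6, 8, 10, 11}, B' = {3, 4, 6, 8, 9, 10, 11}
A' ∩ B' = {4, 6, 8, 10, 11} ✓

{4, 6, 8, 10, 11}


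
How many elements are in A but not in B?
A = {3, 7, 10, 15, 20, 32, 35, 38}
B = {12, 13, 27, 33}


Set A = {3, 7, 10, 15, 20, 32, 35, 38}
Set B = {12, 13, 27, 33}
A \ B = {3, 7, 10, 15, 20, 32, 35, 38}
|A \ B| = 8

8


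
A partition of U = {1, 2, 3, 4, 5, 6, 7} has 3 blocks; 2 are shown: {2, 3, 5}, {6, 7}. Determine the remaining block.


U = {1, 2, 3, 4, 5, 6, 7}
Shown blocks: {2, 3, 5}, {6, 7}
A partition's blocks are pairwise disjoint and cover U, so the missing block = U \ (union of shown blocks).
Union of shown blocks: {2, 3, 5, 6, 7}
Missing block = U \ (union) = {1, 4}

{1, 4}


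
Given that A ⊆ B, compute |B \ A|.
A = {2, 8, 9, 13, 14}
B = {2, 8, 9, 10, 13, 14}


Set A = {2, 8, 9, 13, 14}, |A| = 5
Set B = {2, 8, 9, 10, 13, 14}, |B| = 6
Since A ⊆ B: B \ A = {10}
|B| - |A| = 6 - 5 = 1

1


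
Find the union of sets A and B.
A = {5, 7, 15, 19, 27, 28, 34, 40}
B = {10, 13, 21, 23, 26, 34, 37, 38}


Set A = {5, 7, 15, 19, 27, 28, 34, 40}
Set B = {10, 13, 21, 23, 26, 34, 37, 38}
A ∪ B includes all elements in either set.
Elements from A: {5, 7, 15, 19, 27, 28, 34, 40}
Elements from B not already included: {10, 13, 21, 23, 26, 37, 38}
A ∪ B = {5, 7, 10, 13, 15, 19, 21, 23, 26, 27, 28, 34, 37, 38, 40}

{5, 7, 10, 13, 15, 19, 21, 23, 26, 27, 28, 34, 37, 38, 40}


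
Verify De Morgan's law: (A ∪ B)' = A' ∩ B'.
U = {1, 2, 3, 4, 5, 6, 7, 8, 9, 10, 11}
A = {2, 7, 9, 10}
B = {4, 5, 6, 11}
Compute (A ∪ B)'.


U = {1, 2, 3, 4, 5, 6, 7, 8, 9, 10, 11}
A = {2, 7, 9, 10}, B = {4, 5, 6, 11}
A ∪ B = {2, 4, 5, 6, 7, 9, 10, 11}
(A ∪ B)' = U \ (A ∪ B) = {1, 3, 8}
Verification via A' ∩ B': A' = {1, 3, 4, 5, 6, 8, 11}, B' = {1, 2, 3, 7, 8, 9, 10}
A' ∩ B' = {1, 3, 8} ✓

{1, 3, 8}


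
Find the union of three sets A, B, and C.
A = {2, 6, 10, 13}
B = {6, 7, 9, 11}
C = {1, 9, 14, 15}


Set A = {2, 6, 10, 13}
Set B = {6, 7, 9, 11}
Set C = {1, 9, 14, 15}
First, A ∪ B = {2, 6, 7, 9, 10, 11, 13}
Then, (A ∪ B) ∪ C = {1, 2, 6, 7, 9, 10, 11, 13, 14, 15}

{1, 2, 6, 7, 9, 10, 11, 13, 14, 15}


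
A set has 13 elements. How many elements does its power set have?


The set has 13 elements.
The power set contains all possible subsets.
|P(A)| = 2^|A| = 2^13 = 8192

8192


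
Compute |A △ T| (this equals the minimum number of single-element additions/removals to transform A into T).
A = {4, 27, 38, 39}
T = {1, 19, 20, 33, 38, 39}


Set A = {4, 27, 38, 39}
Set T = {1, 19, 20, 33, 38, 39}
Elements to remove from A (in A, not in T): {4, 27} → 2 removals
Elements to add to A (in T, not in A): {1, 19, 20, 33} → 4 additions
Total edits = 2 + 4 = 6

6


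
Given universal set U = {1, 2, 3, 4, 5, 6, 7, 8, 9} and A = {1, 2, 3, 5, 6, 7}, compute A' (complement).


Universal set U = {1, 2, 3, 4, 5, 6, 7, 8, 9}
Set A = {1, 2, 3, 5, 6, 7}
A' = U \ A = elements in U but not in A
Checking each element of U:
1 (in A, exclude), 2 (in A, exclude), 3 (in A, exclude), 4 (not in A, include), 5 (in A, exclude), 6 (in A, exclude), 7 (in A, exclude), 8 (not in A, include), 9 (not in A, include)
A' = {4, 8, 9}

{4, 8, 9}


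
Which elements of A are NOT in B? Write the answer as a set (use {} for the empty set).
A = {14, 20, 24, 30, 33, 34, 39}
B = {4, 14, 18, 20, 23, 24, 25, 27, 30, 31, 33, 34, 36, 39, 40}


Set A = {14, 20, 24, 30, 33, 34, 39}
Set B = {4, 14, 18, 20, 23, 24, 25, 27, 30, 31, 33, 34, 36, 39, 40}
Check each element of A against B:
14 ∈ B, 20 ∈ B, 24 ∈ B, 30 ∈ B, 33 ∈ B, 34 ∈ B, 39 ∈ B
Elements of A not in B: {}

{}


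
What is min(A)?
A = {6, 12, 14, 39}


Set A = {6, 12, 14, 39}
Elements in ascending order: 6, 12, 14, 39
The smallest element is 6.

6


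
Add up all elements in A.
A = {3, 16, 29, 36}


Set A = {3, 16, 29, 36}
Sum = 3 + 16 + 29 + 36 = 84

84


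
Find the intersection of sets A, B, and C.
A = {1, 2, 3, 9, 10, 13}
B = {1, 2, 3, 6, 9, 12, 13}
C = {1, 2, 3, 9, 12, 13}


Set A = {1, 2, 3, 9, 10, 13}
Set B = {1, 2, 3, 6, 9, 12, 13}
Set C = {1, 2, 3, 9, 12, 13}
First, A ∩ B = {1, 2, 3, 9, 13}
Then, (A ∩ B) ∩ C = {1, 2, 3, 9, 13}

{1, 2, 3, 9, 13}


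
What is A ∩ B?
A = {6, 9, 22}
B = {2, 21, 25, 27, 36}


Set A = {6, 9, 22}
Set B = {2, 21, 25, 27, 36}
A ∩ B includes only elements in both sets.
Check each element of A against B:
6 ✗, 9 ✗, 22 ✗
A ∩ B = {}

{}


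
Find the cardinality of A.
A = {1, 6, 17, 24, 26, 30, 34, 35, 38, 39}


Set A = {1, 6, 17, 24, 26, 30, 34, 35, 38, 39}
Listing elements: 1, 6, 17, 24, 26, 30, 34, 35, 38, 39
Counting: 10 elements
|A| = 10

10


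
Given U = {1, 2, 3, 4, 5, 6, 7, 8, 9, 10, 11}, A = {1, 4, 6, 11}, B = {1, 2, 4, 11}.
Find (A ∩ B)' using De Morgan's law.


U = {1, 2, 3, 4, 5, 6, 7, 8, 9, 10, 11}
A = {1, 4, 6, 11}, B = {1, 2, 4, 11}
A ∩ B = {1, 4, 11}
(A ∩ B)' = U \ (A ∩ B) = {2, 3, 5, 6, 7, 8, 9, 10}
Verification via A' ∪ B': A' = {2, 3, 5, 7, 8, 9, 10}, B' = {3, 5, 6, 7, 8, 9, 10}
A' ∪ B' = {2, 3, 5, 6, 7, 8, 9, 10} ✓

{2, 3, 5, 6, 7, 8, 9, 10}


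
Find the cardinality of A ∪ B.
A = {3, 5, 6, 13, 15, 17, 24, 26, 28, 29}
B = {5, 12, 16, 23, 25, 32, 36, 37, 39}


Set A = {3, 5, 6, 13, 15, 17, 24, 26, 28, 29}, |A| = 10
Set B = {5, 12, 16, 23, 25, 32, 36, 37, 39}, |B| = 9
A ∩ B = {5}, |A ∩ B| = 1
|A ∪ B| = |A| + |B| - |A ∩ B| = 10 + 9 - 1 = 18

18


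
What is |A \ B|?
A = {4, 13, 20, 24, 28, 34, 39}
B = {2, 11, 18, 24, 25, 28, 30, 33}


Set A = {4, 13, 20, 24, 28, 34, 39}
Set B = {2, 11, 18, 24, 25, 28, 30, 33}
A \ B = {4, 13, 20, 34, 39}
|A \ B| = 5

5


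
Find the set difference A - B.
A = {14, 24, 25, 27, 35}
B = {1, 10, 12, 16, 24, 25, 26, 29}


Set A = {14, 24, 25, 27, 35}
Set B = {1, 10, 12, 16, 24, 25, 26, 29}
A \ B includes elements in A that are not in B.
Check each element of A:
14 (not in B, keep), 24 (in B, remove), 25 (in B, remove), 27 (not in B, keep), 35 (not in B, keep)
A \ B = {14, 27, 35}

{14, 27, 35}


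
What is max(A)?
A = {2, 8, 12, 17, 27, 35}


Set A = {2, 8, 12, 17, 27, 35}
Elements in ascending order: 2, 8, 12, 17, 27, 35
The largest element is 35.

35


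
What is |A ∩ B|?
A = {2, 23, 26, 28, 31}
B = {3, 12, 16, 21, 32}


Set A = {2, 23, 26, 28, 31}
Set B = {3, 12, 16, 21, 32}
A ∩ B = {}
|A ∩ B| = 0

0


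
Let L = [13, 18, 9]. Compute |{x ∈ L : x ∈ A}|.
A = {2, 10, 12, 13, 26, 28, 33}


Set A = {2, 10, 12, 13, 26, 28, 33}
Candidates: [13, 18, 9]
Check each candidate:
13 ∈ A, 18 ∉ A, 9 ∉ A
Count of candidates in A: 1

1


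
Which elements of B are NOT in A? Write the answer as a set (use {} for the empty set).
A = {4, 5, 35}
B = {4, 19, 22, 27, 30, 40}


Set A = {4, 5, 35}
Set B = {4, 19, 22, 27, 30, 40}
Check each element of B against A:
4 ∈ A, 19 ∉ A (include), 22 ∉ A (include), 27 ∉ A (include), 30 ∉ A (include), 40 ∉ A (include)
Elements of B not in A: {19, 22, 27, 30, 40}

{19, 22, 27, 30, 40}


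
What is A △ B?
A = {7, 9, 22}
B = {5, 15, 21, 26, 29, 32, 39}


Set A = {7, 9, 22}
Set B = {5, 15, 21, 26, 29, 32, 39}
A △ B = (A \ B) ∪ (B \ A)
Elements in A but not B: {7, 9, 22}
Elements in B but not A: {5, 15, 21, 26, 29, 32, 39}
A △ B = {5, 7, 9, 15, 21, 22, 26, 29, 32, 39}

{5, 7, 9, 15, 21, 22, 26, 29, 32, 39}


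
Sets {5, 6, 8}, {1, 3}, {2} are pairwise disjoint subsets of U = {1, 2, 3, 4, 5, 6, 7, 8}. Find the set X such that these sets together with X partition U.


U = {1, 2, 3, 4, 5, 6, 7, 8}
Shown blocks: {5, 6, 8}, {1, 3}, {2}
A partition's blocks are pairwise disjoint and cover U, so the missing block = U \ (union of shown blocks).
Union of shown blocks: {1, 2, 3, 5, 6, 8}
Missing block = U \ (union) = {4, 7}

{4, 7}


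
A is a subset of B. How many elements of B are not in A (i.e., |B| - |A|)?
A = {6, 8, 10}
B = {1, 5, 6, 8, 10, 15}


Set A = {6, 8, 10}, |A| = 3
Set B = {1, 5, 6, 8, 10, 15}, |B| = 6
Since A ⊆ B: B \ A = {1, 5, 15}
|B| - |A| = 6 - 3 = 3

3


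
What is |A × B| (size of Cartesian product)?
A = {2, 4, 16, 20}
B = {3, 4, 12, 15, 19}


Set A = {2, 4, 16, 20} has 4 elements.
Set B = {3, 4, 12, 15, 19} has 5 elements.
|A × B| = |A| × |B| = 4 × 5 = 20

20


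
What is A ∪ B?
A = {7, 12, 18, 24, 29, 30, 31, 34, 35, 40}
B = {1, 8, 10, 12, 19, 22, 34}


Set A = {7, 12, 18, 24, 29, 30, 31, 34, 35, 40}
Set B = {1, 8, 10, 12, 19, 22, 34}
A ∪ B includes all elements in either set.
Elements from A: {7, 12, 18, 24, 29, 30, 31, 34, 35, 40}
Elements from B not already included: {1, 8, 10, 19, 22}
A ∪ B = {1, 7, 8, 10, 12, 18, 19, 22, 24, 29, 30, 31, 34, 35, 40}

{1, 7, 8, 10, 12, 18, 19, 22, 24, 29, 30, 31, 34, 35, 40}


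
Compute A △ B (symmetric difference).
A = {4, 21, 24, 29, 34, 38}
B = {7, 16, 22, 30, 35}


Set A = {4, 21, 24, 29, 34, 38}
Set B = {7, 16, 22, 30, 35}
A △ B = (A \ B) ∪ (B \ A)
Elements in A but not B: {4, 21, 24, 29, 34, 38}
Elements in B but not A: {7, 16, 22, 30, 35}
A △ B = {4, 7, 16, 21, 22, 24, 29, 30, 34, 35, 38}

{4, 7, 16, 21, 22, 24, 29, 30, 34, 35, 38}


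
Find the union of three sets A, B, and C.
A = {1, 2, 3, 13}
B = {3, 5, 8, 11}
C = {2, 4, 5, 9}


Set A = {1, 2, 3, 13}
Set B = {3, 5, 8, 11}
Set C = {2, 4, 5, 9}
First, A ∪ B = {1, 2, 3, 5, 8, 11, 13}
Then, (A ∪ B) ∪ C = {1, 2, 3, 4, 5, 8, 9, 11, 13}

{1, 2, 3, 4, 5, 8, 9, 11, 13}


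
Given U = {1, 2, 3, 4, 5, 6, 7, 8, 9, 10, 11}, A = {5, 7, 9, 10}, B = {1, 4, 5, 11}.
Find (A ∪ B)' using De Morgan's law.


U = {1, 2, 3, 4, 5, 6, 7, 8, 9, 10, 11}
A = {5, 7, 9, 10}, B = {1, 4, 5, 11}
A ∪ B = {1, 4, 5, 7, 9, 10, 11}
(A ∪ B)' = U \ (A ∪ B) = {2, 3, 6, 8}
Verification via A' ∩ B': A' = {1, 2, 3, 4, 6, 8, 11}, B' = {2, 3, 6, 7, 8, 9, 10}
A' ∩ B' = {2, 3, 6, 8} ✓

{2, 3, 6, 8}


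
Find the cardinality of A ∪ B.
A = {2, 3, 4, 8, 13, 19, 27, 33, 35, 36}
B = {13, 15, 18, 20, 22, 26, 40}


Set A = {2, 3, 4, 8, 13, 19, 27, 33, 35, 36}, |A| = 10
Set B = {13, 15, 18, 20, 22, 26, 40}, |B| = 7
A ∩ B = {13}, |A ∩ B| = 1
|A ∪ B| = |A| + |B| - |A ∩ B| = 10 + 7 - 1 = 16

16


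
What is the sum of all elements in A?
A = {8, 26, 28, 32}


Set A = {8, 26, 28, 32}
Sum = 8 + 26 + 28 + 32 = 94

94


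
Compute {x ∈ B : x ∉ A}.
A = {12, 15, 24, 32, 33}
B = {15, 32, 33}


Set A = {12, 15, 24, 32, 33}
Set B = {15, 32, 33}
Check each element of B against A:
15 ∈ A, 32 ∈ A, 33 ∈ A
Elements of B not in A: {}

{}


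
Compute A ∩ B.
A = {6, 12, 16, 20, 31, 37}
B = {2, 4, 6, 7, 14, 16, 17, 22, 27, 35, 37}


Set A = {6, 12, 16, 20, 31, 37}
Set B = {2, 4, 6, 7, 14, 16, 17, 22, 27, 35, 37}
A ∩ B includes only elements in both sets.
Check each element of A against B:
6 ✓, 12 ✗, 16 ✓, 20 ✗, 31 ✗, 37 ✓
A ∩ B = {6, 16, 37}

{6, 16, 37}


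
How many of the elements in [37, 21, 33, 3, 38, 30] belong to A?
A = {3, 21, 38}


Set A = {3, 21, 38}
Candidates: [37, 21, 33, 3, 38, 30]
Check each candidate:
37 ∉ A, 21 ∈ A, 33 ∉ A, 3 ∈ A, 38 ∈ A, 30 ∉ A
Count of candidates in A: 3

3


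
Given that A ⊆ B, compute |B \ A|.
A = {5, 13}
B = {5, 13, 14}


Set A = {5, 13}, |A| = 2
Set B = {5, 13, 14}, |B| = 3
Since A ⊆ B: B \ A = {14}
|B| - |A| = 3 - 2 = 1

1


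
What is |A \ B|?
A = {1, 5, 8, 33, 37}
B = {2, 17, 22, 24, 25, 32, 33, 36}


Set A = {1, 5, 8, 33, 37}
Set B = {2, 17, 22, 24, 25, 32, 33, 36}
A \ B = {1, 5, 8, 37}
|A \ B| = 4

4


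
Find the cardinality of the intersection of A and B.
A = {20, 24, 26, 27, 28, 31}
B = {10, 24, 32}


Set A = {20, 24, 26, 27, 28, 31}
Set B = {10, 24, 32}
A ∩ B = {24}
|A ∩ B| = 1

1


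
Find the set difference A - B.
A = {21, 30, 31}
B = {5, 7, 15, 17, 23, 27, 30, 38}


Set A = {21, 30, 31}
Set B = {5, 7, 15, 17, 23, 27, 30, 38}
A \ B includes elements in A that are not in B.
Check each element of A:
21 (not in B, keep), 30 (in B, remove), 31 (not in B, keep)
A \ B = {21, 31}

{21, 31}


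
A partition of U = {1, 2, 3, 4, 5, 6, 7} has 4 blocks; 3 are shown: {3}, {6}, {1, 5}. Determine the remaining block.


U = {1, 2, 3, 4, 5, 6, 7}
Shown blocks: {3}, {6}, {1, 5}
A partition's blocks are pairwise disjoint and cover U, so the missing block = U \ (union of shown blocks).
Union of shown blocks: {1, 3, 5, 6}
Missing block = U \ (union) = {2, 4, 7}

{2, 4, 7}


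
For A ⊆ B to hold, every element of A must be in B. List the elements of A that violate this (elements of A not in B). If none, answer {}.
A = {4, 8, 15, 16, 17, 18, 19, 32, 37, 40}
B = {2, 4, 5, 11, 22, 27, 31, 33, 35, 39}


Set A = {4, 8, 15, 16, 17, 18, 19, 32, 37, 40}
Set B = {2, 4, 5, 11, 22, 27, 31, 33, 35, 39}
Check each element of A against B:
4 ∈ B, 8 ∉ B (include), 15 ∉ B (include), 16 ∉ B (include), 17 ∉ B (include), 18 ∉ B (include), 19 ∉ B (include), 32 ∉ B (include), 37 ∉ B (include), 40 ∉ B (include)
Elements of A not in B: {8, 15, 16, 17, 18, 19, 32, 37, 40}

{8, 15, 16, 17, 18, 19, 32, 37, 40}


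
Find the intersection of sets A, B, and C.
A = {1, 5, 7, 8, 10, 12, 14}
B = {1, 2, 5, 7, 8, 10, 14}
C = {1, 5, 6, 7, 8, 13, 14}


Set A = {1, 5, 7, 8, 10, 12, 14}
Set B = {1, 2, 5, 7, 8, 10, 14}
Set C = {1, 5, 6, 7, 8, 13, 14}
First, A ∩ B = {1, 5, 7, 8, 10, 14}
Then, (A ∩ B) ∩ C = {1, 5, 7, 8, 14}

{1, 5, 7, 8, 14}


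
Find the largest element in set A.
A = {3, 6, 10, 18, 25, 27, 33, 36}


Set A = {3, 6, 10, 18, 25, 27, 33, 36}
Elements in ascending order: 3, 6, 10, 18, 25, 27, 33, 36
The largest element is 36.

36


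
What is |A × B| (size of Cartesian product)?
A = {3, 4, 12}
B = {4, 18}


Set A = {3, 4, 12} has 3 elements.
Set B = {4, 18} has 2 elements.
|A × B| = |A| × |B| = 3 × 2 = 6

6


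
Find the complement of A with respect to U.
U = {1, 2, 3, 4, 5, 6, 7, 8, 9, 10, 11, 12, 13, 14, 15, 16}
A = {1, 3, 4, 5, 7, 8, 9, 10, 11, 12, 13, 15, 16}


Universal set U = {1, 2, 3, 4, 5, 6, 7, 8, 9, 10, 11, 12, 13, 14, 15, 16}
Set A = {1, 3, 4, 5, 7, 8, 9, 10, 11, 12, 13, 15, 16}
A' = U \ A = elements in U but not in A
Checking each element of U:
1 (in A, exclude), 2 (not in A, include), 3 (in A, exclude), 4 (in A, exclude), 5 (in A, exclude), 6 (not in A, include), 7 (in A, exclude), 8 (in A, exclude), 9 (in A, exclude), 10 (in A, exclude), 11 (in A, exclude), 12 (in A, exclude), 13 (in A, exclude), 14 (not in A, include), 15 (in A, exclude), 16 (in A, exclude)
A' = {2, 6, 14}

{2, 6, 14}


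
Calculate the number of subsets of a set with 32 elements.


The set has 32 elements.
The power set contains all possible subsets.
|P(A)| = 2^|A| = 2^32 = 4294967296

4294967296


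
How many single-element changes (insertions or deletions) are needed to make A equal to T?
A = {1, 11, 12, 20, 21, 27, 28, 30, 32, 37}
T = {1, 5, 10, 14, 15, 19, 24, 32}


Set A = {1, 11, 12, 20, 21, 27, 28, 30, 32, 37}
Set T = {1, 5, 10, 14, 15, 19, 24, 32}
Elements to remove from A (in A, not in T): {11, 12, 20, 21, 27, 28, 30, 37} → 8 removals
Elements to add to A (in T, not in A): {5, 10, 14, 15, 19, 24} → 6 additions
Total edits = 8 + 6 = 14

14


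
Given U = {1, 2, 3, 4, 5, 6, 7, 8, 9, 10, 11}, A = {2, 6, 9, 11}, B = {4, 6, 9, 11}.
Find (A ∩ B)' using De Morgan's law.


U = {1, 2, 3, 4, 5, 6, 7, 8, 9, 10, 11}
A = {2, 6, 9, 11}, B = {4, 6, 9, 11}
A ∩ B = {6, 9, 11}
(A ∩ B)' = U \ (A ∩ B) = {1, 2, 3, 4, 5, 7, 8, 10}
Verification via A' ∪ B': A' = {1, 3, 4, 5, 7, 8, 10}, B' = {1, 2, 3, 5, 7, 8, 10}
A' ∪ B' = {1, 2, 3, 4, 5, 7, 8, 10} ✓

{1, 2, 3, 4, 5, 7, 8, 10}


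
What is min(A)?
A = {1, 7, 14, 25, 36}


Set A = {1, 7, 14, 25, 36}
Elements in ascending order: 1, 7, 14, 25, 36
The smallest element is 1.

1


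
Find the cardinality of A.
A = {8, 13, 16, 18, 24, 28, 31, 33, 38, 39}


Set A = {8, 13, 16, 18, 24, 28, 31, 33, 38, 39}
Listing elements: 8, 13, 16, 18, 24, 28, 31, 33, 38, 39
Counting: 10 elements
|A| = 10

10


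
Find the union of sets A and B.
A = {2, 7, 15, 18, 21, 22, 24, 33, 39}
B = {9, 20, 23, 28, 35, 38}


Set A = {2, 7, 15, 18, 21, 22, 24, 33, 39}
Set B = {9, 20, 23, 28, 35, 38}
A ∪ B includes all elements in either set.
Elements from A: {2, 7, 15, 18, 21, 22, 24, 33, 39}
Elements from B not already included: {9, 20, 23, 28, 35, 38}
A ∪ B = {2, 7, 9, 15, 18, 20, 21, 22, 23, 24, 28, 33, 35, 38, 39}

{2, 7, 9, 15, 18, 20, 21, 22, 23, 24, 28, 33, 35, 38, 39}


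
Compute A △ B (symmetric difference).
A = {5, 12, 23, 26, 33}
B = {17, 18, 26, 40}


Set A = {5, 12, 23, 26, 33}
Set B = {17, 18, 26, 40}
A △ B = (A \ B) ∪ (B \ A)
Elements in A but not B: {5, 12, 23, 33}
Elements in B but not A: {17, 18, 40}
A △ B = {5, 12, 17, 18, 23, 33, 40}

{5, 12, 17, 18, 23, 33, 40}


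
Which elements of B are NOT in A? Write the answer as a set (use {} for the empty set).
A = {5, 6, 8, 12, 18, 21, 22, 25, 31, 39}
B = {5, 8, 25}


Set A = {5, 6, 8, 12, 18, 21, 22, 25, 31, 39}
Set B = {5, 8, 25}
Check each element of B against A:
5 ∈ A, 8 ∈ A, 25 ∈ A
Elements of B not in A: {}

{}


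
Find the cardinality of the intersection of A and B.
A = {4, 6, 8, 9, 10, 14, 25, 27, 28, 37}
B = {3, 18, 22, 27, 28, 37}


Set A = {4, 6, 8, 9, 10, 14, 25, 27, 28, 37}
Set B = {3, 18, 22, 27, 28, 37}
A ∩ B = {27, 28, 37}
|A ∩ B| = 3

3


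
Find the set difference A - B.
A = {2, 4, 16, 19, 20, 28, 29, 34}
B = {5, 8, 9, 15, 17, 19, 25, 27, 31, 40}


Set A = {2, 4, 16, 19, 20, 28, 29, 34}
Set B = {5, 8, 9, 15, 17, 19, 25, 27, 31, 40}
A \ B includes elements in A that are not in B.
Check each element of A:
2 (not in B, keep), 4 (not in B, keep), 16 (not in B, keep), 19 (in B, remove), 20 (not in B, keep), 28 (not in B, keep), 29 (not in B, keep), 34 (not in B, keep)
A \ B = {2, 4, 16, 20, 28, 29, 34}

{2, 4, 16, 20, 28, 29, 34}


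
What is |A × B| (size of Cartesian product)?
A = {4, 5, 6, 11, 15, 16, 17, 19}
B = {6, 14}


Set A = {4, 5, 6, 11, 15, 16, 17, 19} has 8 elements.
Set B = {6, 14} has 2 elements.
|A × B| = |A| × |B| = 8 × 2 = 16

16


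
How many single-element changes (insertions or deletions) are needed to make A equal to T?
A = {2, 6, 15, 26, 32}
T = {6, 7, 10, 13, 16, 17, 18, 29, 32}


Set A = {2, 6, 15, 26, 32}
Set T = {6, 7, 10, 13, 16, 17, 18, 29, 32}
Elements to remove from A (in A, not in T): {2, 15, 26} → 3 removals
Elements to add to A (in T, not in A): {7, 10, 13, 16, 17, 18, 29} → 7 additions
Total edits = 3 + 7 = 10

10


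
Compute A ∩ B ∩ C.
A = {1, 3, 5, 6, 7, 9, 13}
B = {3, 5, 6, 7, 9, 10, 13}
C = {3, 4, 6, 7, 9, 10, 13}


Set A = {1, 3, 5, 6, 7, 9, 13}
Set B = {3, 5, 6, 7, 9, 10, 13}
Set C = {3, 4, 6, 7, 9, 10, 13}
First, A ∩ B = {3, 5, 6, 7, 9, 13}
Then, (A ∩ B) ∩ C = {3, 6, 7, 9, 13}

{3, 6, 7, 9, 13}


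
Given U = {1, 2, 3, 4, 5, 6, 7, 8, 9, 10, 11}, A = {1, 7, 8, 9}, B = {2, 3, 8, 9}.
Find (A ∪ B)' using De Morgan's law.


U = {1, 2, 3, 4, 5, 6, 7, 8, 9, 10, 11}
A = {1, 7, 8, 9}, B = {2, 3, 8, 9}
A ∪ B = {1, 2, 3, 7, 8, 9}
(A ∪ B)' = U \ (A ∪ B) = {4, 5, 6, 10, 11}
Verification via A' ∩ B': A' = {2, 3, 4, 5, 6, 10, 11}, B' = {1, 4, 5, 6, 7, 10, 11}
A' ∩ B' = {4, 5, 6, 10, 11} ✓

{4, 5, 6, 10, 11}


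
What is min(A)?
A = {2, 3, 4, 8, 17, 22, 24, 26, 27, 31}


Set A = {2, 3, 4, 8, 17, 22, 24, 26, 27, 31}
Elements in ascending order: 2, 3, 4, 8, 17, 22, 24, 26, 27, 31
The smallest element is 2.

2


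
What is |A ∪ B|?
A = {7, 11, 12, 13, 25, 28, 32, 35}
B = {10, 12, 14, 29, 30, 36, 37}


Set A = {7, 11, 12, 13, 25, 28, 32, 35}, |A| = 8
Set B = {10, 12, 14, 29, 30, 36, 37}, |B| = 7
A ∩ B = {12}, |A ∩ B| = 1
|A ∪ B| = |A| + |B| - |A ∩ B| = 8 + 7 - 1 = 14

14


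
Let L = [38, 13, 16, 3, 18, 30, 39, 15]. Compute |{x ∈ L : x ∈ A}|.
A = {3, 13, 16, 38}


Set A = {3, 13, 16, 38}
Candidates: [38, 13, 16, 3, 18, 30, 39, 15]
Check each candidate:
38 ∈ A, 13 ∈ A, 16 ∈ A, 3 ∈ A, 18 ∉ A, 30 ∉ A, 39 ∉ A, 15 ∉ A
Count of candidates in A: 4

4


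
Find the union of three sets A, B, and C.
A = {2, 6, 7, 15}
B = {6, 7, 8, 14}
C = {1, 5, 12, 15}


Set A = {2, 6, 7, 15}
Set B = {6, 7, 8, 14}
Set C = {1, 5, 12, 15}
First, A ∪ B = {2, 6, 7, 8, 14, 15}
Then, (A ∪ B) ∪ C = {1, 2, 5, 6, 7, 8, 12, 14, 15}

{1, 2, 5, 6, 7, 8, 12, 14, 15}


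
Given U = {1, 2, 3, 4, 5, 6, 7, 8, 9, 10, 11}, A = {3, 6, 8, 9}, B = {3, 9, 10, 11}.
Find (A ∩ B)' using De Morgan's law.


U = {1, 2, 3, 4, 5, 6, 7, 8, 9, 10, 11}
A = {3, 6, 8, 9}, B = {3, 9, 10, 11}
A ∩ B = {3, 9}
(A ∩ B)' = U \ (A ∩ B) = {1, 2, 4, 5, 6, 7, 8, 10, 11}
Verification via A' ∪ B': A' = {1, 2, 4, 5, 7, 10, 11}, B' = {1, 2, 4, 5, 6, 7, 8}
A' ∪ B' = {1, 2, 4, 5, 6, 7, 8, 10, 11} ✓

{1, 2, 4, 5, 6, 7, 8, 10, 11}


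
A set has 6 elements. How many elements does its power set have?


The set has 6 elements.
The power set contains all possible subsets.
|P(A)| = 2^|A| = 2^6 = 64

64


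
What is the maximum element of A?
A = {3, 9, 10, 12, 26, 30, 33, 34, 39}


Set A = {3, 9, 10, 12, 26, 30, 33, 34, 39}
Elements in ascending order: 3, 9, 10, 12, 26, 30, 33, 34, 39
The largest element is 39.

39


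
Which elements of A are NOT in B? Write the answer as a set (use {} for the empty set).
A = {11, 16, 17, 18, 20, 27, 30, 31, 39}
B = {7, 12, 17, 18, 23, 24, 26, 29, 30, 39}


Set A = {11, 16, 17, 18, 20, 27, 30, 31, 39}
Set B = {7, 12, 17, 18, 23, 24, 26, 29, 30, 39}
Check each element of A against B:
11 ∉ B (include), 16 ∉ B (include), 17 ∈ B, 18 ∈ B, 20 ∉ B (include), 27 ∉ B (include), 30 ∈ B, 31 ∉ B (include), 39 ∈ B
Elements of A not in B: {11, 16, 20, 27, 31}

{11, 16, 20, 27, 31}
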